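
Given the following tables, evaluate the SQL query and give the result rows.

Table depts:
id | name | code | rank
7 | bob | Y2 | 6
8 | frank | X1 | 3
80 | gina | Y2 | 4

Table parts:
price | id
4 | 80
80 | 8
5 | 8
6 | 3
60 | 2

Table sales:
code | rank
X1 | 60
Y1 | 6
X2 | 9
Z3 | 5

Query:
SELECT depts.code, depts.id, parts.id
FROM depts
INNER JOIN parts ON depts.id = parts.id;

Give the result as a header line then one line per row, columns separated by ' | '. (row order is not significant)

== RESULT ==
depts.code | depts.id | parts.id
X1 | 8 | 8
X1 | 8 | 8
Y2 | 80 | 80

Derivation:
After JOIN parts (3 rows):
depts.id | depts.name | depts.code | depts.rank | parts.price | parts.id
8 | frank | X1 | 3 | 80 | 8
8 | frank | X1 | 3 | 5 | 8
80 | gina | Y2 | 4 | 4 | 80
After SELECT (3 rows):
depts.code | depts.id | parts.id
X1 | 8 | 8
X1 | 8 | 8
Y2 | 80 | 80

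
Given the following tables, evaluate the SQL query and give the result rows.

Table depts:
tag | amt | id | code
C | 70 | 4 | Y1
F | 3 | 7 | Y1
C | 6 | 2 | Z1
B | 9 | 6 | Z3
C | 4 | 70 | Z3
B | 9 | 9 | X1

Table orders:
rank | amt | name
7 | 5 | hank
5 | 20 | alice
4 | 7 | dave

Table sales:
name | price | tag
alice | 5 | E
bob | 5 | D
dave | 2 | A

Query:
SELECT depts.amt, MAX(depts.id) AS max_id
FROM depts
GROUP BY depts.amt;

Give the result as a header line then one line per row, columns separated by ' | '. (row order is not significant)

After GROUP BY (5 rows):
depts.amt | max_id
70 | 4
3 | 7
6 | 2
9 | 9
4 | 70

== RESULT ==
depts.amt | max_id
70 | 4
3 | 7
6 | 2
9 | 9
4 | 70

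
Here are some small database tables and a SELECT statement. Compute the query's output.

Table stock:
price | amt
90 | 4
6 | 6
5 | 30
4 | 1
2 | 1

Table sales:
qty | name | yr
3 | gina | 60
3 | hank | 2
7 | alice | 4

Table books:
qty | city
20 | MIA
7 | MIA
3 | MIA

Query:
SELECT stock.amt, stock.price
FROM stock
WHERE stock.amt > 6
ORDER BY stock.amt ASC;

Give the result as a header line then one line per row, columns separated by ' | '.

After WHERE (1 rows):
stock.price | stock.amt
5 | 30
After SELECT (1 rows):
stock.amt | stock.price
30 | 5
After ORDER BY (1 rows):
stock.amt | stock.price
30 | 5

== RESULT ==
stock.amt | stock.price
30 | 5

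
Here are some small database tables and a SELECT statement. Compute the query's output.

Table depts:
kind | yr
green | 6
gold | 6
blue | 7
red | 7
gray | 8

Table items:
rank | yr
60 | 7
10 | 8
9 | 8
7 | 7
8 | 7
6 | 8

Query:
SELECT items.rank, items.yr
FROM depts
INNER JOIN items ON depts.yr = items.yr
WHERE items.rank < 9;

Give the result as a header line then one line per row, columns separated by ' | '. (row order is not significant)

After JOIN items (9 rows):
depts.kind | depts.yr | items.rank | items.yr
blue | 7 | 60 | 7
blue | 7 | 7 | 7
blue | 7 | 8 | 7
red | 7 | 60 | 7
red | 7 | 7 | 7
red | 7 | 8 | 7
gray | 8 | 10 | 8
gray | 8 | 9 | 8
gray | 8 | 6 | 8
After WHERE (5 rows):
depts.kind | depts.yr | items.rank | items.yr
blue | 7 | 7 | 7
blue | 7 | 8 | 7
red | 7 | 7 | 7
red | 7 | 8 | 7
gray | 8 | 6 | 8
After SELECT (5 rows):
items.rank | items.yr
7 | 7
8 | 7
7 | 7
8 | 7
6 | 8

== RESULT ==
items.rank | items.yr
7 | 7
8 | 7
7 | 7
8 | 7
6 | 8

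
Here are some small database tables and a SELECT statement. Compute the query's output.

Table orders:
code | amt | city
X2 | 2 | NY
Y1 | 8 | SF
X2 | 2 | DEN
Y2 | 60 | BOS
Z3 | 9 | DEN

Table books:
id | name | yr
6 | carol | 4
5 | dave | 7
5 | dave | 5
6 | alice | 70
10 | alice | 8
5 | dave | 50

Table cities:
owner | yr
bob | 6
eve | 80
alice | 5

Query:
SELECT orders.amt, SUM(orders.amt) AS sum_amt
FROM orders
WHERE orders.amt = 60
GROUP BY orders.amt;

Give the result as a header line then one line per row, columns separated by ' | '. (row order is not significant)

== RESULT ==
orders.amt | sum_amt
60 | 60

Derivation:
After WHERE (1 rows):
orders.code | orders.amt | orders.city
Y2 | 60 | BOS
After GROUP BY (1 rows):
orders.amt | sum_amt
60 | 60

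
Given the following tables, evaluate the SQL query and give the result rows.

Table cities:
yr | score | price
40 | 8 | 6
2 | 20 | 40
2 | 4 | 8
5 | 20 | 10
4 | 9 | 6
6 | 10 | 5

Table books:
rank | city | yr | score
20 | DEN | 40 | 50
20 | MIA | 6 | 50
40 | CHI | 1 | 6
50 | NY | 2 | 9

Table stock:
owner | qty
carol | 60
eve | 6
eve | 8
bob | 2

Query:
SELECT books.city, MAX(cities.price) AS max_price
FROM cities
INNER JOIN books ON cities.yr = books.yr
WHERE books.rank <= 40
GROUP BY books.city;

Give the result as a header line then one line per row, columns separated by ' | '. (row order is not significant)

== RESULT ==
books.city | max_price
DEN | 6
MIA | 5

Derivation:
After JOIN books (4 rows):
cities.yr | cities.score | cities.price | books.rank | books.city | books.yr | books.score
40 | 8 | 6 | 20 | DEN | 40 | 50
2 | 20 | 40 | 50 | NY | 2 | 9
2 | 4 | 8 | 50 | NY | 2 | 9
6 | 10 | 5 | 20 | MIA | 6 | 50
After WHERE (2 rows):
cities.yr | cities.score | cities.price | books.rank | books.city | books.yr | books.score
40 | 8 | 6 | 20 | DEN | 40 | 50
6 | 10 | 5 | 20 | MIA | 6 | 50
After GROUP BY (2 rows):
books.city | max_price
DEN | 6
MIA | 5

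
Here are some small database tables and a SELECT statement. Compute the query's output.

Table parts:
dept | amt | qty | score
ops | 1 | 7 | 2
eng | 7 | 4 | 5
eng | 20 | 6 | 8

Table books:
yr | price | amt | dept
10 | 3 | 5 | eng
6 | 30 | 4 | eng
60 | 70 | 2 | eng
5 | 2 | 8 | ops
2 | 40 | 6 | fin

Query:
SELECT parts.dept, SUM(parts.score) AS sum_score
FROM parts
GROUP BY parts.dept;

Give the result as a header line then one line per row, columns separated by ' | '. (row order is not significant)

After GROUP BY (2 rows):
parts.dept | sum_score
ops | 2
eng | 13

== RESULT ==
parts.dept | sum_score
ops | 2
eng | 13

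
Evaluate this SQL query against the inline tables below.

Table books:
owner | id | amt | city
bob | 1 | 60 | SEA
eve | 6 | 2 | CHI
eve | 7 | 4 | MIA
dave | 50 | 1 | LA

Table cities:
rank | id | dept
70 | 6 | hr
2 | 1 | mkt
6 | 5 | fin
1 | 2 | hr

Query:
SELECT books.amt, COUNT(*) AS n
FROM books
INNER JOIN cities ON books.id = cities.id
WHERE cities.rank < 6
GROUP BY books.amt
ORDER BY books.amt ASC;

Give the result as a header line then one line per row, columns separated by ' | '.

== RESULT ==
books.amt | n
60 | 1

Derivation:
After JOIN cities (2 rows):
books.owner | books.id | books.amt | books.city | cities.rank | cities.id | cities.dept
bob | 1 | 60 | SEA | 2 | 1 | mkt
eve | 6 | 2 | CHI | 70 | 6 | hr
After WHERE (1 rows):
books.owner | books.id | books.amt | books.city | cities.rank | cities.id | cities.dept
bob | 1 | 60 | SEA | 2 | 1 | mkt
After GROUP BY (1 rows):
books.amt | n
60 | 1
After ORDER BY (1 rows):
books.amt | n
60 | 1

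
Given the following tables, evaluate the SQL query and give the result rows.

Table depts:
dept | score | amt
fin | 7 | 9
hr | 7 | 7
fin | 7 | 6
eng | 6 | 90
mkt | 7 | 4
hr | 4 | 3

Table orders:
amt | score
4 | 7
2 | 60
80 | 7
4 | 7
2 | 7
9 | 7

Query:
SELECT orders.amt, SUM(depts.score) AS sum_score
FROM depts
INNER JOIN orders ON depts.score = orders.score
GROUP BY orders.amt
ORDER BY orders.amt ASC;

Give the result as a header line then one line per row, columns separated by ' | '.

After JOIN orders (20 rows):
depts.dept | depts.score | depts.amt | orders.amt | orders.score
fin | 7 | 9 | 4 | 7
fin | 7 | 9 | 80 | 7
fin | 7 | 9 | 4 | 7
fin | 7 | 9 | 2 | 7
fin | 7 | 9 | 9 | 7
hr | 7 | 7 | 4 | 7
hr | 7 | 7 | 80 | 7
hr | 7 | 7 | 4 | 7
hr | 7 | 7 | 2 | 7
hr | 7 | 7 | 9 | 7
fin | 7 | 6 | 4 | 7
fin | 7 | 6 | 80 | 7
fin | 7 | 6 | 4 | 7
fin | 7 | 6 | 2 | 7
fin | 7 | 6 | 9 | 7
mkt | 7 | 4 | 4 | 7
mkt | 7 | 4 | 80 | 7
mkt | 7 | 4 | 4 | 7
mkt | 7 | 4 | 2 | 7
mkt | 7 | 4 | 9 | 7
After GROUP BY (4 rows):
orders.amt | sum_score
4 | 56
80 | 28
2 | 28
9 | 28
After ORDER BY (4 rows):
orders.amt | sum_score
2 | 28
4 | 56
9 | 28
80 | 28

== RESULT ==
orders.amt | sum_score
2 | 28
4 | 56
9 | 28
80 | 28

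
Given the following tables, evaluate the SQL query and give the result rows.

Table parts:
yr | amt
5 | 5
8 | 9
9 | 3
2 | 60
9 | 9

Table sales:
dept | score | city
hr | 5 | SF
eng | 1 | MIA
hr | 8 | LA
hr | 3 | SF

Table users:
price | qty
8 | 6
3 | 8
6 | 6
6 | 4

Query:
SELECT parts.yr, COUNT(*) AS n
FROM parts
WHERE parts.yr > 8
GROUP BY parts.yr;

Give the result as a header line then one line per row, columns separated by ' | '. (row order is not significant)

After WHERE (2 rows):
parts.yr | parts.amt
9 | 3
9 | 9
After GROUP BY (1 rows):
parts.yr | n
9 | 2

== RESULT ==
parts.yr | n
9 | 2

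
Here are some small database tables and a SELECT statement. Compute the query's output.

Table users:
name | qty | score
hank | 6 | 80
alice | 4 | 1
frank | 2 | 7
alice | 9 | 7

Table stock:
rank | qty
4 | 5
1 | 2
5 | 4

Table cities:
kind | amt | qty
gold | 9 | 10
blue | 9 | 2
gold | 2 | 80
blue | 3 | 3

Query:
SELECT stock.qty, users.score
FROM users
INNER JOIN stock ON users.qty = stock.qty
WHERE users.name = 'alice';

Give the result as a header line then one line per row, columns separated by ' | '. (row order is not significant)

== RESULT ==
stock.qty | users.score
4 | 1

Derivation:
After JOIN stock (2 rows):
users.name | users.qty | users.score | stock.rank | stock.qty
alice | 4 | 1 | 5 | 4
frank | 2 | 7 | 1 | 2
After WHERE (1 rows):
users.name | users.qty | users.score | stock.rank | stock.qty
alice | 4 | 1 | 5 | 4
After SELECT (1 rows):
stock.qty | users.score
4 | 1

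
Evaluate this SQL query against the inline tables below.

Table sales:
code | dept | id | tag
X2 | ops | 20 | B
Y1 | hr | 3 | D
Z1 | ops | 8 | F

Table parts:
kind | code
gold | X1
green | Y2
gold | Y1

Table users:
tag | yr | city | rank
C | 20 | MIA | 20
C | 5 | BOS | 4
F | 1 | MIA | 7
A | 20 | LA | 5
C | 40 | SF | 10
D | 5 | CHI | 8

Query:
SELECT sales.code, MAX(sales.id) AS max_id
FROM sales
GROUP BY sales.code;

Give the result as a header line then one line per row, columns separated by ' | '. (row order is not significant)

== RESULT ==
sales.code | max_id
X2 | 20
Y1 | 3
Z1 | 8

Derivation:
After GROUP BY (3 rows):
sales.code | max_id
X2 | 20
Y1 | 3
Z1 | 8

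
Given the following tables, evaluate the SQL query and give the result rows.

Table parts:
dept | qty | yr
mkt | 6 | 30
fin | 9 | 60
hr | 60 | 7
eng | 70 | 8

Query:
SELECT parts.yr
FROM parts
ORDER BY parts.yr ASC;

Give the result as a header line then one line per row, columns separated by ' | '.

After SELECT (4 rows):
parts.yr
30
60
7
8
After ORDER BY (4 rows):
parts.yr
7
8
30
60

== RESULT ==
parts.yr
7
8
30
60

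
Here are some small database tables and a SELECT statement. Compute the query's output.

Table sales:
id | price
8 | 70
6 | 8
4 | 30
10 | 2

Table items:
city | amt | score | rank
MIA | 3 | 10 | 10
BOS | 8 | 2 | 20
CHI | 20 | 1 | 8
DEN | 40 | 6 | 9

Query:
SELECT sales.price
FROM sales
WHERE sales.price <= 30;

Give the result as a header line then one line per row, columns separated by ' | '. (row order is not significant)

After WHERE (3 rows):
sales.id | sales.price
6 | 8
4 | 30
10 | 2
After SELECT (3 rows):
sales.price
8
30
2

== RESULT ==
sales.price
8
30
2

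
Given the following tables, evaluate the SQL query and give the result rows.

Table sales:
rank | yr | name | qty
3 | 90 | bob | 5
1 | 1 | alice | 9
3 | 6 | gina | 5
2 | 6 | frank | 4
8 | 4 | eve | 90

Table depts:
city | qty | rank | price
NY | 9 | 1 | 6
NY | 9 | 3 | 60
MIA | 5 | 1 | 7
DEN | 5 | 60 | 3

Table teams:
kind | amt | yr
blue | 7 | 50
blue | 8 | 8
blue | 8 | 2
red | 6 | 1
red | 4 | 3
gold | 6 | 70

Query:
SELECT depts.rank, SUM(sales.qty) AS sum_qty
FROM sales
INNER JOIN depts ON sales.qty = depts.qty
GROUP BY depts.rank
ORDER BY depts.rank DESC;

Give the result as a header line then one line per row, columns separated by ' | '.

== RESULT ==
depts.rank | sum_qty
60 | 10
3 | 9
1 | 19

Derivation:
After JOIN depts (6 rows):
sales.rank | sales.yr | sales.name | sales.qty | depts.city | depts.qty | depts.rank | depts.price
3 | 90 | bob | 5 | MIA | 5 | 1 | 7
3 | 90 | bob | 5 | DEN | 5 | 60 | 3
1 | 1 | alice | 9 | NY | 9 | 1 | 6
1 | 1 | alice | 9 | NY | 9 | 3 | 60
3 | 6 | gina | 5 | MIA | 5 | 1 | 7
3 | 6 | gina | 5 | DEN | 5 | 60 | 3
After GROUP BY (3 rows):
depts.rank | sum_qty
1 | 19
60 | 10
3 | 9
After ORDER BY (3 rows):
depts.rank | sum_qty
60 | 10
3 | 9
1 | 19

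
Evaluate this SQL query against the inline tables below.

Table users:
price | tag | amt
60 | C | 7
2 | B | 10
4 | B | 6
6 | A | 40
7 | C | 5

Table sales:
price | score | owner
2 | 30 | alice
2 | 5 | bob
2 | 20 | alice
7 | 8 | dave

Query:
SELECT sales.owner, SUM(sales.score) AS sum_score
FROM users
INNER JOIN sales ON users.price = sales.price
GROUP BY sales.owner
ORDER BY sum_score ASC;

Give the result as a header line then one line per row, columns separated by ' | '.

== RESULT ==
sales.owner | sum_score
bob | 5
dave | 8
alice | 50

Derivation:
After JOIN sales (4 rows):
users.price | users.tag | users.amt | sales.price | sales.score | sales.owner
2 | B | 10 | 2 | 30 | alice
2 | B | 10 | 2 | 5 | bob
2 | B | 10 | 2 | 20 | alice
7 | C | 5 | 7 | 8 | dave
After GROUP BY (3 rows):
sales.owner | sum_score
alice | 50
bob | 5
dave | 8
After ORDER BY (3 rows):
sales.owner | sum_score
bob | 5
dave | 8
alice | 50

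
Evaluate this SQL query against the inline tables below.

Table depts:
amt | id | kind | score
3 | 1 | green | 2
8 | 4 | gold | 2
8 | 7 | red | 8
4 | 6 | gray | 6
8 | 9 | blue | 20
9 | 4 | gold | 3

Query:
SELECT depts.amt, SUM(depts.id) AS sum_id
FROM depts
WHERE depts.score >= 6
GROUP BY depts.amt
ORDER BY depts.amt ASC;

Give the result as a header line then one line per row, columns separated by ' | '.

After WHERE (3 rows):
depts.amt | depts.id | depts.kind | depts.score
8 | 7 | red | 8
4 | 6 | gray | 6
8 | 9 | blue | 20
After GROUP BY (2 rows):
depts.amt | sum_id
8 | 16
4 | 6
After ORDER BY (2 rows):
depts.amt | sum_id
4 | 6
8 | 16

== RESULT ==
depts.amt | sum_id
4 | 6
8 | 16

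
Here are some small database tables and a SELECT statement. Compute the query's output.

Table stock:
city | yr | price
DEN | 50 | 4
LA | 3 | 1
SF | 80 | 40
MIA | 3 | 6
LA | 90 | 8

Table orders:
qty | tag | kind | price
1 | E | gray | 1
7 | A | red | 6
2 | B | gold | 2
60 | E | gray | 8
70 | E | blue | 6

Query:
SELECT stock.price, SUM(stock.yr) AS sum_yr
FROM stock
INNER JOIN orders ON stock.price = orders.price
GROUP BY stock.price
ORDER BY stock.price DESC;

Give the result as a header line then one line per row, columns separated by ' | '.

== RESULT ==
stock.price | sum_yr
8 | 90
6 | 6
1 | 3

Derivation:
After JOIN orders (4 rows):
stock.city | stock.yr | stock.price | orders.qty | orders.tag | orders.kind | orders.price
LA | 3 | 1 | 1 | E | gray | 1
MIA | 3 | 6 | 7 | A | red | 6
MIA | 3 | 6 | 70 | E | blue | 6
LA | 90 | 8 | 60 | E | gray | 8
After GROUP BY (3 rows):
stock.price | sum_yr
1 | 3
6 | 6
8 | 90
After ORDER BY (3 rows):
stock.price | sum_yr
8 | 90
6 | 6
1 | 3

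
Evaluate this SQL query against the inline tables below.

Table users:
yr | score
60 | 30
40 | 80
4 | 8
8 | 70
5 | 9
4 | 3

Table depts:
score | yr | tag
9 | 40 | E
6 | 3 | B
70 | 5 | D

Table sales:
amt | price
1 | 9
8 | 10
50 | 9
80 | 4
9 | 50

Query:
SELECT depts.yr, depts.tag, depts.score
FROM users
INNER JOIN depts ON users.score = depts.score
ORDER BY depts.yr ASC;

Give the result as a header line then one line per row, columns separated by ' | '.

== RESULT ==
depts.yr | depts.tag | depts.score
5 | D | 70
40 | E | 9

Derivation:
After JOIN depts (2 rows):
users.yr | users.score | depts.score | depts.yr | depts.tag
8 | 70 | 70 | 5 | D
5 | 9 | 9 | 40 | E
After SELECT (2 rows):
depts.yr | depts.tag | depts.score
5 | D | 70
40 | E | 9
After ORDER BY (2 rows):
depts.yr | depts.tag | depts.score
5 | D | 70
40 | E | 9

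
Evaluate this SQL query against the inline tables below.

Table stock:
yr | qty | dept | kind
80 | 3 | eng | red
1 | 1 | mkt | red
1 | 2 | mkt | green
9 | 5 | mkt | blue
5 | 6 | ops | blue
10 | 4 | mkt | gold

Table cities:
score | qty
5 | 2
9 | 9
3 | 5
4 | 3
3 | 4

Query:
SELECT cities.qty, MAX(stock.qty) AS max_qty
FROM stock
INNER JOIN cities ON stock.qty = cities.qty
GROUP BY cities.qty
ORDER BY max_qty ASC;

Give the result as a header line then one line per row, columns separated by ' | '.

After JOIN cities (4 rows):
stock.yr | stock.qty | stock.dept | stock.kind | cities.score | cities.qty
80 | 3 | eng | red | 4 | 3
1 | 2 | mkt | green | 5 | 2
9 | 5 | mkt | blue | 3 | 5
10 | 4 | mkt | gold | 3 | 4
After GROUP BY (4 rows):
cities.qty | max_qty
3 | 3
2 | 2
5 | 5
4 | 4
After ORDER BY (4 rows):
cities.qty | max_qty
2 | 2
3 | 3
4 | 4
5 | 5

== RESULT ==
cities.qty | max_qty
2 | 2
3 | 3
4 | 4
5 | 5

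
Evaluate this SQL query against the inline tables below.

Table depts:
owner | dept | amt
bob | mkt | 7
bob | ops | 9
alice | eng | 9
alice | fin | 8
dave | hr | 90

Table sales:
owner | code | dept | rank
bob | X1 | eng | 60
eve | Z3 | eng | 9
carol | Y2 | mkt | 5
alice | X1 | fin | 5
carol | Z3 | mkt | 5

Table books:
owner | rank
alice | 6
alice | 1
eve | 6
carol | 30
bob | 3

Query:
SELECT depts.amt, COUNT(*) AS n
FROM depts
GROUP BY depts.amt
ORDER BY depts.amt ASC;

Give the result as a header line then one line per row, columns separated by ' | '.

After GROUP BY (4 rows):
depts.amt | n
7 | 1
9 | 2
8 | 1
90 | 1
After ORDER BY (4 rows):
depts.amt | n
7 | 1
8 | 1
9 | 2
90 | 1

== RESULT ==
depts.amt | n
7 | 1
8 | 1
9 | 2
90 | 1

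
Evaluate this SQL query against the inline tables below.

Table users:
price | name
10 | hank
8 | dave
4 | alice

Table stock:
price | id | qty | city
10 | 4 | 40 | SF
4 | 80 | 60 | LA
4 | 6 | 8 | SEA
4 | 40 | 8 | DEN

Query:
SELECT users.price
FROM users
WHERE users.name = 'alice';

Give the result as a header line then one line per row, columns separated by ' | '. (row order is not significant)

After WHERE (1 rows):
users.price | users.name
4 | alice
After SELECT (1 rows):
users.price
4

== RESULT ==
users.price
4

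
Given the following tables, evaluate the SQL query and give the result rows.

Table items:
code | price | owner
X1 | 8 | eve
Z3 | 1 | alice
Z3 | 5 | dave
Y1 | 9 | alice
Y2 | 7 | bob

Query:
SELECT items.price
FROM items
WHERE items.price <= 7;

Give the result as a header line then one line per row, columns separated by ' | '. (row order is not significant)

== RESULT ==
items.price
1
5
7

Derivation:
After WHERE (3 rows):
items.code | items.price | items.owner
Z3 | 1 | alice
Z3 | 5 | dave
Y2 | 7 | bob
After SELECT (3 rows):
items.price
1
5
7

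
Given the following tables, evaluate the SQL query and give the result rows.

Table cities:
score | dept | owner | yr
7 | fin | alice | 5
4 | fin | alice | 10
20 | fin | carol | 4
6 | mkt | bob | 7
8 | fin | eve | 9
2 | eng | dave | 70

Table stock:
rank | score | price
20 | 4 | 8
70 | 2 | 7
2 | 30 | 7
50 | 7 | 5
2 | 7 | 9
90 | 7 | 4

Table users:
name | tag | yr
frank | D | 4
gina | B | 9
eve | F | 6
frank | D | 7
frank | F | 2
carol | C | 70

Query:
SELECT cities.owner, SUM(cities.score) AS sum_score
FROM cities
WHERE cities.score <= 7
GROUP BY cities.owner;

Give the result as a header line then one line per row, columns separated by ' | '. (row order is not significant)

After WHERE (4 rows):
cities.score | cities.dept | cities.owner | cities.yr
7 | fin | alice | 5
4 | fin | alice | 10
6 | mkt | bob | 7
2 | eng | dave | 70
After GROUP BY (3 rows):
cities.owner | sum_score
alice | 11
bob | 6
dave | 2

== RESULT ==
cities.owner | sum_score
alice | 11
bob | 6
dave | 2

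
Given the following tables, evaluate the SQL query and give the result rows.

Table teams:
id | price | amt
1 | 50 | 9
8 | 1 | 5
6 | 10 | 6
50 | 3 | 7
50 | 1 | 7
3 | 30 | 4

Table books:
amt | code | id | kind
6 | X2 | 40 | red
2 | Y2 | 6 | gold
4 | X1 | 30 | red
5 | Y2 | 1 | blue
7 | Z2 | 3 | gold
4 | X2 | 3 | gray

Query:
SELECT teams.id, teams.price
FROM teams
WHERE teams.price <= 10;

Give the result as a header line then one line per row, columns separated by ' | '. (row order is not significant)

After WHERE (4 rows):
teams.id | teams.price | teams.amt
8 | 1 | 5
6 | 10 | 6
50 | 3 | 7
50 | 1 | 7
After SELECT (4 rows):
teams.id | teams.price
8 | 1
6 | 10
50 | 3
50 | 1

== RESULT ==
teams.id | teams.price
8 | 1
6 | 10
50 | 3
50 | 1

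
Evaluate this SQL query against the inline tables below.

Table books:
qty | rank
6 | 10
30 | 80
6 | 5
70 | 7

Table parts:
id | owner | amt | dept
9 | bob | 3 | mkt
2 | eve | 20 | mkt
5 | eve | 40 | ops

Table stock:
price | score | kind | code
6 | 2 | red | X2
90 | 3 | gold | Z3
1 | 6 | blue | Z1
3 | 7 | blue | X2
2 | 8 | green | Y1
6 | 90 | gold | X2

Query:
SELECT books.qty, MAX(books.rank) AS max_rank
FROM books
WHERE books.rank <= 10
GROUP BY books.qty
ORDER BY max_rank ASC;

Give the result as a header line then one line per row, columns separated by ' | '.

== RESULT ==
books.qty | max_rank
70 | 7
6 | 10

Derivation:
After WHERE (3 rows):
books.qty | books.rank
6 | 10
6 | 5
70 | 7
After GROUP BY (2 rows):
books.qty | max_rank
6 | 10
70 | 7
After ORDER BY (2 rows):
books.qty | max_rank
70 | 7
6 | 10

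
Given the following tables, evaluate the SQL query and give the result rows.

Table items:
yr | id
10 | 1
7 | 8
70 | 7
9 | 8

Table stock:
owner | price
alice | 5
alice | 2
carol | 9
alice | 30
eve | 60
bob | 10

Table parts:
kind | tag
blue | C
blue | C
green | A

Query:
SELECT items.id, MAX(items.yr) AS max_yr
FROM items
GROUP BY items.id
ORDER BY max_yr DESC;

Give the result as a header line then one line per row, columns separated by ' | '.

After GROUP BY (3 rows):
items.id | max_yr
1 | 10
8 | 9
7 | 70
After ORDER BY (3 rows):
items.id | max_yr
7 | 70
1 | 10
8 | 9

== RESULT ==
items.id | max_yr
7 | 70
1 | 10
8 | 9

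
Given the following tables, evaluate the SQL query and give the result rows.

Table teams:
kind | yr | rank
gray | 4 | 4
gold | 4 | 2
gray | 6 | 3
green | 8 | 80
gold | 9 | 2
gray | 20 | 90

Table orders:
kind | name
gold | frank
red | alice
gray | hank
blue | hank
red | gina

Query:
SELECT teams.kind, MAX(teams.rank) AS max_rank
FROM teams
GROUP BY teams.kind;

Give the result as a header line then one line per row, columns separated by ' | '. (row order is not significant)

After GROUP BY (3 rows):
teams.kind | max_rank
gray | 90
gold | 2
green | 80

== RESULT ==
teams.kind | max_rank
gray | 90
gold | 2
green | 80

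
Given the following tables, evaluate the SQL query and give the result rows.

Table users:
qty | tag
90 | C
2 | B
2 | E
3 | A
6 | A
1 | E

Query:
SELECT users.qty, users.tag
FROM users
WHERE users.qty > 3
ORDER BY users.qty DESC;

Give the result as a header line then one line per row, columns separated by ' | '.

After WHERE (2 rows):
users.qty | users.tag
90 | C
6 | A
After SELECT (2 rows):
users.qty | users.tag
90 | C
6 | A
After ORDER BY (2 rows):
users.qty | users.tag
90 | C
6 | A

== RESULT ==
users.qty | users.tag
90 | C
6 | A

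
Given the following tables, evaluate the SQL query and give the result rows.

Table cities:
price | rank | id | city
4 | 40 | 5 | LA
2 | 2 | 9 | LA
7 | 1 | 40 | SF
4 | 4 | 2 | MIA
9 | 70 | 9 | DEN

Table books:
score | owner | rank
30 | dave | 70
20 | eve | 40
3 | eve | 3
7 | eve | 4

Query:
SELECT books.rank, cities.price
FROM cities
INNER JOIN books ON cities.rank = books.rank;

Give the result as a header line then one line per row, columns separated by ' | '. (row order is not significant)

== RESULT ==
books.rank | cities.price
40 | 4
4 | 4
70 | 9

Derivation:
After JOIN books (3 rows):
cities.price | cities.rank | cities.id | cities.city | books.score | books.owner | books.rank
4 | 40 | 5 | LA | 20 | eve | 40
4 | 4 | 2 | MIA | 7 | eve | 4
9 | 70 | 9 | DEN | 30 | dave | 70
After SELECT (3 rows):
books.rank | cities.price
40 | 4
4 | 4
70 | 9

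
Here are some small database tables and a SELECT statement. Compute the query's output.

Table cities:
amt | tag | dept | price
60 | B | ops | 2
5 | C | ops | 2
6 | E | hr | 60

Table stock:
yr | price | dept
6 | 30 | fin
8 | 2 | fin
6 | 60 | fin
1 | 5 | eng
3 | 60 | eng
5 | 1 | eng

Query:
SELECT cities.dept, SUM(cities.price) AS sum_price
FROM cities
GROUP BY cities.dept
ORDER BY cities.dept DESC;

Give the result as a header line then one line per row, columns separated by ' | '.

After GROUP BY (2 rows):
cities.dept | sum_price
ops | 4
hr | 60
After ORDER BY (2 rows):
cities.dept | sum_price
ops | 4
hr | 60

== RESULT ==
cities.dept | sum_price
ops | 4
hr | 60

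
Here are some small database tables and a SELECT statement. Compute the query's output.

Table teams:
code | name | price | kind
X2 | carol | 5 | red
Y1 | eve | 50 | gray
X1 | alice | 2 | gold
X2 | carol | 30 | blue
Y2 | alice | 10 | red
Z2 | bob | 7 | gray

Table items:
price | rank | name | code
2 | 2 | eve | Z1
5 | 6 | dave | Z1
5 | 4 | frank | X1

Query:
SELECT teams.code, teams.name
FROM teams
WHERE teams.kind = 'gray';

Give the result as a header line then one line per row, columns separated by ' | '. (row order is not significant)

== RESULT ==
teams.code | teams.name
Y1 | eve
Z2 | bob

Derivation:
After WHERE (2 rows):
teams.code | teams.name | teams.price | teams.kind
Y1 | eve | 50 | gray
Z2 | bob | 7 | gray
After SELECT (2 rows):
teams.code | teams.name
Y1 | eve
Z2 | bob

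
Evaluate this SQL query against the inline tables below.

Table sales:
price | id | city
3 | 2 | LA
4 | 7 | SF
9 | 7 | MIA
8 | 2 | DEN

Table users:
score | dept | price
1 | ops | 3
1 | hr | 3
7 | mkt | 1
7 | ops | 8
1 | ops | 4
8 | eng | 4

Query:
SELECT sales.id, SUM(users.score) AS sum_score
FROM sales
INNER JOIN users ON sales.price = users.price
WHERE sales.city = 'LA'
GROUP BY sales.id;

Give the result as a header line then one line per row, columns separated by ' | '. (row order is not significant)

== RESULT ==
sales.id | sum_score
2 | 2

Derivation:
After JOIN users (5 rows):
sales.price | sales.id | sales.city | users.score | users.dept | users.price
3 | 2 | LA | 1 | ops | 3
3 | 2 | LA | 1 | hr | 3
4 | 7 | SF | 1 | ops | 4
4 | 7 | SF | 8 | eng | 4
8 | 2 | DEN | 7 | ops | 8
After WHERE (2 rows):
sales.price | sales.id | sales.city | users.score | users.dept | users.price
3 | 2 | LA | 1 | ops | 3
3 | 2 | LA | 1 | hr | 3
After GROUP BY (1 rows):
sales.id | sum_score
2 | 2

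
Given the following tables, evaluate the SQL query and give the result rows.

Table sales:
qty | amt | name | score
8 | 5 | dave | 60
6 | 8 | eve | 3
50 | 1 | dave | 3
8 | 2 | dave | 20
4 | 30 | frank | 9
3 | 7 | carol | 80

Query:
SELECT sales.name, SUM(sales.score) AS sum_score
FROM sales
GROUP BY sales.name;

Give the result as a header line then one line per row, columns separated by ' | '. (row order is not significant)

After GROUP BY (4 rows):
sales.name | sum_score
dave | 83
eve | 3
frank | 9
carol | 80

== RESULT ==
sales.name | sum_score
dave | 83
eve | 3
frank | 9
carol | 80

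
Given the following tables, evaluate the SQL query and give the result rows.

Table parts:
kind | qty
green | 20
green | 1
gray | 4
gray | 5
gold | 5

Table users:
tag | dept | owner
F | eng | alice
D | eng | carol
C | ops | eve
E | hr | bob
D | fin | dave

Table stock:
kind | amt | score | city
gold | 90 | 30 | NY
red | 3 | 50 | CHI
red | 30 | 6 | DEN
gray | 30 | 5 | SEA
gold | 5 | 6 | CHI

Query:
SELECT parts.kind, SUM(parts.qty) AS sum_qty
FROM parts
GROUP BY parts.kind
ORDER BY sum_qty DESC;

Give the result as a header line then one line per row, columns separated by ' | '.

After GROUP BY (3 rows):
parts.kind | sum_qty
green | 21
gray | 9
gold | 5
After ORDER BY (3 rows):
parts.kind | sum_qty
green | 21
gray | 9
gold | 5

== RESULT ==
parts.kind | sum_qty
green | 21
gray | 9
gold | 5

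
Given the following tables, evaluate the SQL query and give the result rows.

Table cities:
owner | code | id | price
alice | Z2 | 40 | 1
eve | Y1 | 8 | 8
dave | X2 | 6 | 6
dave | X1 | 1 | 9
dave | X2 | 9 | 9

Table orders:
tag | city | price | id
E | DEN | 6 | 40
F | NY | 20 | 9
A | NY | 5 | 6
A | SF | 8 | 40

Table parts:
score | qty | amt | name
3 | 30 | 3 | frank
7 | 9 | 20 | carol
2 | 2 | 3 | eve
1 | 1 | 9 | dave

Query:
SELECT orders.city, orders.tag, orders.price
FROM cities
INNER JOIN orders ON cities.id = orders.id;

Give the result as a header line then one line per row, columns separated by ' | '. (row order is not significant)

== RESULT ==
orders.city | orders.tag | orders.price
DEN | E | 6
SF | A | 8
NY | A | 5
NY | F | 20

Derivation:
After JOIN orders (4 rows):
cities.owner | cities.code | cities.id | cities.price | orders.tag | orders.city | orders.price | orders.id
alice | Z2 | 40 | 1 | E | DEN | 6 | 40
alice | Z2 | 40 | 1 | A | SF | 8 | 40
dave | X2 | 6 | 6 | A | NY | 5 | 6
dave | X2 | 9 | 9 | F | NY | 20 | 9
After SELECT (4 rows):
orders.city | orders.tag | orders.price
DEN | E | 6
SF | A | 8
NY | A | 5
NY | F | 20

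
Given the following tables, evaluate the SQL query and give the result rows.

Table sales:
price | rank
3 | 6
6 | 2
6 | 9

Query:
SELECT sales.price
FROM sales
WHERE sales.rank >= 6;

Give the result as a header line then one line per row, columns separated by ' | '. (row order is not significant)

After WHERE (2 rows):
sales.price | sales.rank
3 | 6
6 | 9
After SELECT (2 rows):
sales.price
3
6

== RESULT ==
sales.price
3
6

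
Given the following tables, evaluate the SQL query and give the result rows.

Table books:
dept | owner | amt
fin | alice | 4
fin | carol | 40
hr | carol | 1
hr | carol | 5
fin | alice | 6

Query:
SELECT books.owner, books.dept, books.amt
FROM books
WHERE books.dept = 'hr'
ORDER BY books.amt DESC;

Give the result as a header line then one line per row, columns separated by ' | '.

== RESULT ==
books.owner | books.dept | books.amt
carol | hr | 5
carol | hr | 1

Derivation:
After WHERE (2 rows):
books.dept | books.owner | books.amt
hr | carol | 1
hr | carol | 5
After SELECT (2 rows):
books.owner | books.dept | books.amt
carol | hr | 1
carol | hr | 5
After ORDER BY (2 rows):
books.owner | books.dept | books.amt
carol | hr | 5
carol | hr | 1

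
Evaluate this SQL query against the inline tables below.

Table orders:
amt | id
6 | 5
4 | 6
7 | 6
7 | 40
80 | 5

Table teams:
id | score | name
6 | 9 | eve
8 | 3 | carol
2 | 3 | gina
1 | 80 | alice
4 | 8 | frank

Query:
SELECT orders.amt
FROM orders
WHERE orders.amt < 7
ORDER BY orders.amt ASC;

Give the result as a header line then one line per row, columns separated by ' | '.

== RESULT ==
orders.amt
4
6

Derivation:
After WHERE (2 rows):
orders.amt | orders.id
6 | 5
4 | 6
After SELECT (2 rows):
orders.amt
6
4
After ORDER BY (2 rows):
orders.amt
4
6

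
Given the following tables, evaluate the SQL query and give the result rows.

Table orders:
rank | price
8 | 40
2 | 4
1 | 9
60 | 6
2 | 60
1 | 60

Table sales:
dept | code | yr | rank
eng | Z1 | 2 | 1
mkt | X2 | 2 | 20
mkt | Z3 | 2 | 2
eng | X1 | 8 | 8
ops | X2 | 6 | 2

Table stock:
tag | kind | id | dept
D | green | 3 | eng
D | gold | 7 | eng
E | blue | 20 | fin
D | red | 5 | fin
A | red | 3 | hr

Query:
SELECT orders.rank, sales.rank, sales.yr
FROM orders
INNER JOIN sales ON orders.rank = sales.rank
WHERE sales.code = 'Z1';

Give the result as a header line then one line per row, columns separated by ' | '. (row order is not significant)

== RESULT ==
orders.rank | sales.rank | sales.yr
1 | 1 | 2
1 | 1 | 2

Derivation:
After JOIN sales (7 rows):
orders.rank | orders.price | sales.dept | sales.code | sales.yr | sales.rank
8 | 40 | eng | X1 | 8 | 8
2 | 4 | mkt | Z3 | 2 | 2
2 | 4 | ops | X2 | 6 | 2
1 | 9 | eng | Z1 | 2 | 1
2 | 60 | mkt | Z3 | 2 | 2
2 | 60 | ops | X2 | 6 | 2
1 | 60 | eng | Z1 | 2 | 1
After WHERE (2 rows):
orders.rank | orders.price | sales.dept | sales.code | sales.yr | sales.rank
1 | 9 | eng | Z1 | 2 | 1
1 | 60 | eng | Z1 | 2 | 1
After SELECT (2 rows):
orders.rank | sales.rank | sales.yr
1 | 1 | 2
1 | 1 | 2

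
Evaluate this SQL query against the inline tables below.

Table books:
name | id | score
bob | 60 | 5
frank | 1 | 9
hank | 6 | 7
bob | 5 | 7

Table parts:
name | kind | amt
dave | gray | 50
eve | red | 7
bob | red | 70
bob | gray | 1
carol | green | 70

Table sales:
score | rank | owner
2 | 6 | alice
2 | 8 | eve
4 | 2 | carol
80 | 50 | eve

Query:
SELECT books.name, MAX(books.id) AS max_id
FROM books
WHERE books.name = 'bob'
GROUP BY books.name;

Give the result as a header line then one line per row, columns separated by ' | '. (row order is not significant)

== RESULT ==
books.name | max_id
bob | 60

Derivation:
After WHERE (2 rows):
books.name | books.id | books.score
bob | 60 | 5
bob | 5 | 7
After GROUP BY (1 rows):
books.name | max_id
bob | 60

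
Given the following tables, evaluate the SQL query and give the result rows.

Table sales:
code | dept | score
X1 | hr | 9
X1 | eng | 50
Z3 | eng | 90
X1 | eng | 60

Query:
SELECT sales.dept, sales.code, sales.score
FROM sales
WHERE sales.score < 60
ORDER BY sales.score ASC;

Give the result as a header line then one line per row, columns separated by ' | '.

== RESULT ==
sales.dept | sales.code | sales.score
hr | X1 | 9
eng | X1 | 50

Derivation:
After WHERE (2 rows):
sales.code | sales.dept | sales.score
X1 | hr | 9
X1 | eng | 50
After SELECT (2 rows):
sales.dept | sales.code | sales.score
hr | X1 | 9
eng | X1 | 50
After ORDER BY (2 rows):
sales.dept | sales.code | sales.score
hr | X1 | 9
eng | X1 | 50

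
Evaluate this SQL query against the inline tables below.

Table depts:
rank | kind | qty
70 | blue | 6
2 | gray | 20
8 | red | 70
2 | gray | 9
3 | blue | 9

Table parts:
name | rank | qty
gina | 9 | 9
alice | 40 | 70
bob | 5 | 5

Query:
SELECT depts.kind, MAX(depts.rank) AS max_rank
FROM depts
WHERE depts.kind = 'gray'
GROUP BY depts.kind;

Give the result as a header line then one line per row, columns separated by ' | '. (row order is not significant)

After WHERE (2 rows):
depts.rank | depts.kind | depts.qty
2 | gray | 20
2 | gray | 9
After GROUP BY (1 rows):
depts.kind | max_rank
gray | 2

== RESULT ==
depts.kind | max_rank
gray | 2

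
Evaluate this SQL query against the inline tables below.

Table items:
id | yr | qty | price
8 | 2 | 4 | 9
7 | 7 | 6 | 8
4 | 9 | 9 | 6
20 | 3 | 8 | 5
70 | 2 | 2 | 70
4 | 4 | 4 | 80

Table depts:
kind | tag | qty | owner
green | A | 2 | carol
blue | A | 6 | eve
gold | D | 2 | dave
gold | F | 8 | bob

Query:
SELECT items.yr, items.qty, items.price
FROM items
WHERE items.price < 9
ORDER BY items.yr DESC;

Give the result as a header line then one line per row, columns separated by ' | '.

== RESULT ==
items.yr | items.qty | items.price
9 | 9 | 6
7 | 6 | 8
3 | 8 | 5

Derivation:
After WHERE (3 rows):
items.id | items.yr | items.qty | items.price
7 | 7 | 6 | 8
4 | 9 | 9 | 6
20 | 3 | 8 | 5
After SELECT (3 rows):
items.yr | items.qty | items.price
7 | 6 | 8
9 | 9 | 6
3 | 8 | 5
After ORDER BY (3 rows):
items.yr | items.qty | items.price
9 | 9 | 6
7 | 6 | 8
3 | 8 | 5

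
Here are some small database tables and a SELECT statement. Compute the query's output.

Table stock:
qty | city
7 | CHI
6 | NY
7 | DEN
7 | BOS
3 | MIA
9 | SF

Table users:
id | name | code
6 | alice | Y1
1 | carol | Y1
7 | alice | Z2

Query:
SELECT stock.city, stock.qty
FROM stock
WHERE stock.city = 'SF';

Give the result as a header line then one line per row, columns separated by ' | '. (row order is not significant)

After WHERE (1 rows):
stock.qty | stock.city
9 | SF
After SELECT (1 rows):
stock.city | stock.qty
SF | 9

== RESULT ==
stock.city | stock.qty
SF | 9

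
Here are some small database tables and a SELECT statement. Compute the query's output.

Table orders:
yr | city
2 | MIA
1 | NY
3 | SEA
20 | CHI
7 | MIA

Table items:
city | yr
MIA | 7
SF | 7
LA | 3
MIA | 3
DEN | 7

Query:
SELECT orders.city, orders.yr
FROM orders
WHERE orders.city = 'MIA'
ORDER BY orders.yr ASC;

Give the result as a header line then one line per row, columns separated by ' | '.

== RESULT ==
orders.city | orders.yr
MIA | 2
MIA | 7

Derivation:
After WHERE (2 rows):
orders.yr | orders.city
2 | MIA
7 | MIA
After SELECT (2 rows):
orders.city | orders.yr
MIA | 2
MIA | 7
After ORDER BY (2 rows):
orders.city | orders.yr
MIA | 2
MIA | 7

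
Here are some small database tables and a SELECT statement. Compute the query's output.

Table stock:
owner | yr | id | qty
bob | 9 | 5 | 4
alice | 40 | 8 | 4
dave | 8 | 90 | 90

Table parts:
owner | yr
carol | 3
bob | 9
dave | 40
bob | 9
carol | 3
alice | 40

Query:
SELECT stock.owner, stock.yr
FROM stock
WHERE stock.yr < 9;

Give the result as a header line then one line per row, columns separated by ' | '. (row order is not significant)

After WHERE (1 rows):
stock.owner | stock.yr | stock.id | stock.qty
dave | 8 | 90 | 90
After SELECT (1 rows):
stock.owner | stock.yr
dave | 8

== RESULT ==
stock.owner | stock.yr
dave | 8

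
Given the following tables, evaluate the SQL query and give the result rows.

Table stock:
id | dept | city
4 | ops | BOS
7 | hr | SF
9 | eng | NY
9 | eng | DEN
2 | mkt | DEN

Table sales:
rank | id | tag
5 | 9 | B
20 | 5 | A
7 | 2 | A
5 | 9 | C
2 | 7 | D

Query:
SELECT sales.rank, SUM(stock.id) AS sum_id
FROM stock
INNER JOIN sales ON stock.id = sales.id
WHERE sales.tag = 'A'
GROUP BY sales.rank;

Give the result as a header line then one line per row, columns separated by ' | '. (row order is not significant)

After JOIN sales (6 rows):
stock.id | stock.dept | stock.city | sales.rank | sales.id | sales.tag
7 | hr | SF | 2 | 7 | D
9 | eng | NY | 5 | 9 | B
9 | eng | NY | 5 | 9 | C
9 | eng | DEN | 5 | 9 | B
9 | eng | DEN | 5 | 9 | C
2 | mkt | DEN | 7 | 2 | A
After WHERE (1 rows):
stock.id | stock.dept | stock.city | sales.rank | sales.id | sales.tag
2 | mkt | DEN | 7 | 2 | A
After GROUP BY (1 rows):
sales.rank | sum_id
7 | 2

== RESULT ==
sales.rank | sum_id
7 | 2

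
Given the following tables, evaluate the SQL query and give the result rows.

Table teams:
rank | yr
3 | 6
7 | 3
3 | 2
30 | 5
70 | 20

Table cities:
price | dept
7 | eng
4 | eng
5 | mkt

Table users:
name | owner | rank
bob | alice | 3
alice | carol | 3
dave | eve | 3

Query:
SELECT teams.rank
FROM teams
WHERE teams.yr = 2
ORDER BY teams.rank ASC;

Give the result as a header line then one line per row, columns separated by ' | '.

== RESULT ==
teams.rank
3

Derivation:
After WHERE (1 rows):
teams.rank | teams.yr
3 | 2
After SELECT (1 rows):
teams.rank
3
After ORDER BY (1 rows):
teams.rank
3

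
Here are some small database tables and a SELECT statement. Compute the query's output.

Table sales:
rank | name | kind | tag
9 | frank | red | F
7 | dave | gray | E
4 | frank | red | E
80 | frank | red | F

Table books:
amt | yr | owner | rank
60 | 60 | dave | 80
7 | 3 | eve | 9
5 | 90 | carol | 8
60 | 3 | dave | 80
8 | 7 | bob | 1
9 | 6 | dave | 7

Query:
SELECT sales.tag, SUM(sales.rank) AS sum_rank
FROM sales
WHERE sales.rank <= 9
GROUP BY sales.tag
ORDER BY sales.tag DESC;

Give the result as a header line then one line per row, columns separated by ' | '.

After WHERE (3 rows):
sales.rank | sales.name | sales.kind | sales.tag
9 | frank | red | F
7 | dave | gray | E
4 | frank | red | E
After GROUP BY (2 rows):
sales.tag | sum_rank
F | 9
E | 11
After ORDER BY (2 rows):
sales.tag | sum_rank
F | 9
E | 11

== RESULT ==
sales.tag | sum_rank
F | 9
E | 11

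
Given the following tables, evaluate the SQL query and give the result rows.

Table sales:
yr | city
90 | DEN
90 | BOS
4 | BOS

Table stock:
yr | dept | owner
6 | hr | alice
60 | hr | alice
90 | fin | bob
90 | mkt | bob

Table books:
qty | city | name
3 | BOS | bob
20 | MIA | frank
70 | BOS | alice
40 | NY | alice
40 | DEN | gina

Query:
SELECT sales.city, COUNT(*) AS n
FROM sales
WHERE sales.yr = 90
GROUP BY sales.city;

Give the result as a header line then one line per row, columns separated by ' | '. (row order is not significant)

After WHERE (2 rows):
sales.yr | sales.city
90 | DEN
90 | BOS
After GROUP BY (2 rows):
sales.city | n
DEN | 1
BOS | 1

== RESULT ==
sales.city | n
DEN | 1
BOS | 1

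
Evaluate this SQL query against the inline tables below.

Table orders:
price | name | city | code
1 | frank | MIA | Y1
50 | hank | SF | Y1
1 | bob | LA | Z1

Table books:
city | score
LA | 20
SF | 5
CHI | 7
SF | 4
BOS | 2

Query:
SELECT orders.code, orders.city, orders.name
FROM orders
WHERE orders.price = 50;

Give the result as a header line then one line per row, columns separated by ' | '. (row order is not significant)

After WHERE (1 rows):
orders.price | orders.name | orders.city | orders.code
50 | hank | SF | Y1
After SELECT (1 rows):
orders.code | orders.city | orders.name
Y1 | SF | hank

== RESULT ==
orders.code | orders.city | orders.name
Y1 | SF | hank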